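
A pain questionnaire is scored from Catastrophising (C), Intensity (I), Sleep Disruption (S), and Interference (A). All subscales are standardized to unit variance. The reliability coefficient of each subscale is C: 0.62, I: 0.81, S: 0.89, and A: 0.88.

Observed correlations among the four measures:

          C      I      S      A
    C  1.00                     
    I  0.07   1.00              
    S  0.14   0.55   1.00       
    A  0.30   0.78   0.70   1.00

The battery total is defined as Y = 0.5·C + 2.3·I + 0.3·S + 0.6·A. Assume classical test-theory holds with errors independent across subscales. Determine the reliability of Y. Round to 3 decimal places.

Var(Y) = 0.5² + 2.3² + 0.3² + 0.6² + 2·[1.15·0.07 + 0.15·0.14 + 0.3·0.30 + 0.69·0.55 + 1.38·0.78 + 0.18·0.70] = 5.99 + 3.5468 = 9.5368.
Under uncorrelated errors the observed covariances equal the true-score covariances, so only the own-variance terms attenuate.
True-score variance = [0.5²·0.62 + 2.3²·0.81 + 0.3²·0.89 + 0.6²·0.88] + 3.5468 = 4.8368 + 3.5468 = 8.3836.
Reliability = 8.3836 / 9.5368 = 0.879.

0.879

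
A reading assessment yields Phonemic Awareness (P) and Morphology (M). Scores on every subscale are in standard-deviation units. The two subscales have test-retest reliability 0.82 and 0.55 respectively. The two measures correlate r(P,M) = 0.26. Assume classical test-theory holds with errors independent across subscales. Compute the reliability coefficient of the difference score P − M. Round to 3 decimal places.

0.574

Var(P−M) = 1 + 1 − 2·0.26 = 2 − 0.52 = 1.48.
Under uncorrelated errors the observed covariances equal the true-score covariances, so only the own-variance terms attenuate.
True-score variance = [0.82 + 0.55] − 0.52 = 1.37 − 0.52 = 0.85.
Reliability = 0.85 / 1.48 = 0.574.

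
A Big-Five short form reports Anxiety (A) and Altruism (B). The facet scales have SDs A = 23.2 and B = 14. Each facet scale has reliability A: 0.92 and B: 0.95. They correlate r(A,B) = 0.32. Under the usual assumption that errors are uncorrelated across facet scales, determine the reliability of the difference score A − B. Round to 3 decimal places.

Var(A−B) = 23.2² + 14² − 2·23.2·14·0.32 = 734.24 − 207.872 = 526.368.
With uncorrelated errors the cross-covariances are all true-score covariance, so they carry over unchanged; only the diagonal terms shrink to ρᵢσᵢ².
True-score variance = [23.2²·0.92 + 14²·0.95] − 207.872 = 681.381 − 207.872 = 473.509.
Reliability = 473.509 / 526.368 = 0.900.

0.900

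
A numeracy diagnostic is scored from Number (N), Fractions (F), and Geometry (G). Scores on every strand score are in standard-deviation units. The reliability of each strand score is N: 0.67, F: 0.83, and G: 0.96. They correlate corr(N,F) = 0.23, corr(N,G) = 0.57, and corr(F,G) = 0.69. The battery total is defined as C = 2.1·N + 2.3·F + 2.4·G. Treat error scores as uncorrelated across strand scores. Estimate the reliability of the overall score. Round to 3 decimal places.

0.917

Var(C) = 2.1² + 2.3² + 2.4² + 2·[4.83·0.23 + 5.04·0.57 + 5.52·0.69] = 15.46 + 15.585 = 31.045.
Because errors are independent across components, Cov(Tᵢ,Tⱼ) = Cov(Xᵢ,Xⱼ); the off-diagonal part of the true-score variance is the same as above.
True-score variance = [2.1²·0.67 + 2.3²·0.83 + 2.4²·0.96] + 15.585 = 12.875 + 15.585 = 28.46.
Reliability = 28.46 / 31.045 = 0.917.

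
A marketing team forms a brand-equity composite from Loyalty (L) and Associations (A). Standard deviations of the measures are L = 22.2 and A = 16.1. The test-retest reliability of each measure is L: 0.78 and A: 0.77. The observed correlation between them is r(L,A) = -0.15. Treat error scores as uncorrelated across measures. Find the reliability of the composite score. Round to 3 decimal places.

Var(L+A) = 22.2² + 16.1² + 2·[22.2·16.1·(-0.15)] = 752.05 − 107.226 = 644.824.
Under uncorrelated errors the observed covariances equal the true-score covariances, so only the own-variance terms attenuate.
True-score variance = [22.2²·0.78 + 16.1²·0.77] − 107.226 = 584.007 − 107.226 = 476.781.
Reliability = 476.781 / 644.824 = 0.739.

0.739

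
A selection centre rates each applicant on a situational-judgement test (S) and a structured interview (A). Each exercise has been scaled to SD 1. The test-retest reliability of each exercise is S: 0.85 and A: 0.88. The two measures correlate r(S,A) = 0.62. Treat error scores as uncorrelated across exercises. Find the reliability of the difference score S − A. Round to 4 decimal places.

Var(S−A) = 1 + 1 − 2·0.62 = 2 − 1.24 = 0.76.
With uncorrelated errors the cross-covariances are all true-score covariance, so they carry over unchanged; only the diagonal terms shrink to ρᵢσᵢ².
True-score variance = [0.85 + 0.88] − 1.24 = 1.73 − 1.24 = 0.49.
Reliability = 0.49 / 0.76 = 0.6447.

0.6447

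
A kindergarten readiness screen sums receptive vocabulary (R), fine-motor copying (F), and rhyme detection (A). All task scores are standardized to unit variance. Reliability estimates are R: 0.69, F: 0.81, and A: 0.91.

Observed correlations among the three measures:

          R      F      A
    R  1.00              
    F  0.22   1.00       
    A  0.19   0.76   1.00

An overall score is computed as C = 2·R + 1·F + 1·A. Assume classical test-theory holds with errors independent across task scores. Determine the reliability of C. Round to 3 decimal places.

Var(C) = 2² + 1 + 1 + 2·[2·0.22 + 2·0.19 + 0.76] = 6 + 3.16 = 9.16.
Because errors are independent across components, Cov(Tᵢ,Tⱼ) = Cov(Xᵢ,Xⱼ); the off-diagonal part of the true-score variance is the same as above.
True-score variance = [2²·0.69 + 0.81 + 0.91] + 3.16 = 4.48 + 3.16 = 7.64.
Reliability = 7.64 / 9.16 = 0.834.

0.834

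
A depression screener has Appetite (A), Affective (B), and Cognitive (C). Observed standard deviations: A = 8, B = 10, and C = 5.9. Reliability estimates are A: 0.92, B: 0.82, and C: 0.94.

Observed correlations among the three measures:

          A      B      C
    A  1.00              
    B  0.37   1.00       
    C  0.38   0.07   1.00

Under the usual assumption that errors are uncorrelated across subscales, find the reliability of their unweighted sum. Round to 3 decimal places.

0.917

Var(A+B+C) = 8² + 10² + 5.9² + 2·[8·10·0.37 + 8·5.9·0.38 + 10·5.9·0.07] = 198.81 + 103.332 = 302.142.
With uncorrelated errors the cross-covariances are all true-score covariance, so they carry over unchanged; only the diagonal terms shrink to ρᵢσᵢ².
True-score variance = [8²·0.92 + 10²·0.82 + 5.9²·0.94] + 103.332 = 173.601 + 103.332 = 276.933.
Reliability = 276.933 / 302.142 = 0.917.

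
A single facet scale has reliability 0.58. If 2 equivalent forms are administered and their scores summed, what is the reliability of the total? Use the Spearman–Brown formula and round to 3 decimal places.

ρ_k = kρ / (1 + (k−1)ρ) = 2·0.58 / (1 + 1·0.58) = 1.160 / 1.580 = 0.734.

0.734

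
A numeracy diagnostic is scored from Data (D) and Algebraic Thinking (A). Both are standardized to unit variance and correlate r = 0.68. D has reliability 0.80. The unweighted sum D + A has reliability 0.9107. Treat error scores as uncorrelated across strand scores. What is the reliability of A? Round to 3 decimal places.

Var(D+A) = 2 + 2·0.68 = 3.360.
True-score variance = ρ_D + ρ_A + 2·0.68, so 0.9107 = (0.80 + ρ_A + 1.36) / 3.360.
ρ_A = 0.9107·3.360 − 0.80 − 1.36 = 0.900.

0.900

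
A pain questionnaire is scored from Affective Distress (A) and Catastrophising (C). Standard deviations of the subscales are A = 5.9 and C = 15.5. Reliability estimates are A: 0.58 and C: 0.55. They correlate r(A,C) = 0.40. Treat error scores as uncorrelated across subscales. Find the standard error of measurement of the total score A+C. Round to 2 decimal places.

Var(total) = 275.06 + 73.16 = 348.22.
True-score variance = 152.327 + 73.16 = 225.487, so reliability = 0.6475.
Error variance = 348.22 − 225.487 = 122.733; SEM = √122.733 = 11.08.

11.08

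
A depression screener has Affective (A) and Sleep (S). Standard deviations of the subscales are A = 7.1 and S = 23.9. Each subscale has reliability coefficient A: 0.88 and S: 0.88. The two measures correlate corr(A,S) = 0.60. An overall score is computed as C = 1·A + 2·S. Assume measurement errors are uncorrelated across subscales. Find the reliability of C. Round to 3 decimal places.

Var(C) = 7.1² + 2²·23.9² + 2·[2·7.1·23.9·0.60] = 2335.25 + 407.256 = 2742.51.
Under uncorrelated errors the observed covariances equal the true-score covariances, so only the own-variance terms attenuate.
True-score variance = [7.1²·0.88 + 2²·23.9²·0.88] + 407.256 = 2055.02 + 407.256 = 2462.28.
Reliability = 2462.28 / 2742.51 = 0.898.

0.898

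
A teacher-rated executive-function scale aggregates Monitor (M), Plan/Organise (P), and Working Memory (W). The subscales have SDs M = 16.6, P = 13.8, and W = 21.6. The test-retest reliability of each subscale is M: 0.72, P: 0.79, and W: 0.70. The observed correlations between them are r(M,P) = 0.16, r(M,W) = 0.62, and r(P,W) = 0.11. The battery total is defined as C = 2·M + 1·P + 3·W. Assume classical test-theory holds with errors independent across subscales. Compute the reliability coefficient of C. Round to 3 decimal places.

Var(C) = 2²·16.6² + 13.8² + 3²·21.6² + 2·[2·16.6·13.8·0.16 + 6·16.6·21.6·0.62 + 3·13.8·21.6·0.11] = 5491.72 + 3011.03 = 8502.75.
With uncorrelated errors the cross-covariances are all true-score covariance, so they carry over unchanged; only the diagonal terms shrink to ρᵢσᵢ².
True-score variance = [2²·16.6²·0.72 + 13.8²·0.79 + 3²·21.6²·0.70] + 3011.03 = 3883.39 + 3011.03 = 6894.42.
Reliability = 6894.42 / 8502.75 = 0.811.

0.811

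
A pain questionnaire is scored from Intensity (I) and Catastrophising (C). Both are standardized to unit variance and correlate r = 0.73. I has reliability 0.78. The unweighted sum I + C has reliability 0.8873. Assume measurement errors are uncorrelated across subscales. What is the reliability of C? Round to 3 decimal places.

0.830

Var(I+C) = 2 + 2·0.73 = 3.460.
True-score variance = ρ_I + ρ_C + 2·0.73, so 0.8873 = (0.78 + ρ_C + 1.46) / 3.460.
ρ_C = 0.8873·3.460 − 0.78 − 1.46 = 0.830.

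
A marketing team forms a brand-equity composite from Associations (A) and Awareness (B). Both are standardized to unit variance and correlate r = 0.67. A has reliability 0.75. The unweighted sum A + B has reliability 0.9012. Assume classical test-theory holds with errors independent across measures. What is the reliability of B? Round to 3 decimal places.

0.920

Var(A+B) = 2 + 2·0.67 = 3.340.
True-score variance = ρ_A + ρ_B + 2·0.67, so 0.9012 = (0.75 + ρ_B + 1.34) / 3.340.
ρ_B = 0.9012·3.340 − 0.75 − 1.34 = 0.920.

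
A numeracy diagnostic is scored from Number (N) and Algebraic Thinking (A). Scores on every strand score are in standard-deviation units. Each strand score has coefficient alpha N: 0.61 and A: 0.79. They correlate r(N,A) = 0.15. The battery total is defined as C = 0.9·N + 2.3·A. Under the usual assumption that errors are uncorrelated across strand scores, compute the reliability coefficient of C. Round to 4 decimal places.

Var(C) = 0.9² + 2.3² + 2·[2.07·0.15] = 6.1 + 0.621 = 6.721.
Under uncorrelated errors the observed covariances equal the true-score covariances, so only the own-variance terms attenuate.
True-score variance = [0.9²·0.61 + 2.3²·0.79] + 0.621 = 4.6732 + 0.621 = 5.2942.
Reliability = 5.2942 / 6.721 = 0.7877.

0.7877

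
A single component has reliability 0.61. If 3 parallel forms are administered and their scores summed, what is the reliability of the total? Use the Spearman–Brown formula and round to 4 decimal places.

0.8243

ρ_k = kρ / (1 + (k−1)ρ) = 3·0.61 / (1 + 2·0.61) = 1.830 / 2.220 = 0.8243.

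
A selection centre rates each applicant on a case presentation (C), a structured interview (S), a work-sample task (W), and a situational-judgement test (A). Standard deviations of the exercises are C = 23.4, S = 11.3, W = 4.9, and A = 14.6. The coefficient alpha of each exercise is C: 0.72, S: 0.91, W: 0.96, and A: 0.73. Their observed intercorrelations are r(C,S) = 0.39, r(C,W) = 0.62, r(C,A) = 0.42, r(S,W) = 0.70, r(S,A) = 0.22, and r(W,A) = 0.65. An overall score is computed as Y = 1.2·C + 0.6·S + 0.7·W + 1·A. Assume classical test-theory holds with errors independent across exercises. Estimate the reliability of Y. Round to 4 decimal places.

0.8439

Var(Y) = 1.2²·23.4² + 0.6²·11.3² + 0.7²·4.9² + 14.6² + 2·[0.72·23.4·11.3·0.39 + 0.84·23.4·4.9·0.62 + 1.2·23.4·14.6·0.42 + 0.42·11.3·4.9·0.70 + 0.6·11.3·14.6·0.22 + 0.7·4.9·14.6·0.65] = 1059.38 + 753.515 = 1812.89.
Because errors are independent across components, Cov(Tᵢ,Tⱼ) = Cov(Xᵢ,Xⱼ); the off-diagonal part of the true-score variance is the same as above.
True-score variance = [1.2²·23.4²·0.72 + 0.6²·11.3²·0.91 + 0.7²·4.9²·0.96 + 14.6²·0.73] + 753.515 = 776.443 + 753.515 = 1529.96.
Reliability = 1529.96 / 1812.89 = 0.8439.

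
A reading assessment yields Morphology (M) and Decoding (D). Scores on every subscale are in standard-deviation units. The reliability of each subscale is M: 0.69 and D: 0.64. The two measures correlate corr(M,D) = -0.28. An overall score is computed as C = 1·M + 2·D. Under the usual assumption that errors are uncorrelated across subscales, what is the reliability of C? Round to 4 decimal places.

Var(C) = 1 + 2² + 2·[2·(-0.28)] = 5 − 1.12 = 3.88.
Because errors are independent across components, Cov(Tᵢ,Tⱼ) = Cov(Xᵢ,Xⱼ); the off-diagonal part of the true-score variance is the same as above.
True-score variance = [0.69 + 2²·0.64] − 1.12 = 3.25 − 1.12 = 2.13.
Reliability = 2.13 / 3.88 = 0.5490.

0.5490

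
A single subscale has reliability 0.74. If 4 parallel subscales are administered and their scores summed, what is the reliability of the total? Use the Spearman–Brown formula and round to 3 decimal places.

0.919

ρ_k = kρ / (1 + (k−1)ρ) = 4·0.74 / (1 + 3·0.74) = 2.960 / 3.220 = 0.919.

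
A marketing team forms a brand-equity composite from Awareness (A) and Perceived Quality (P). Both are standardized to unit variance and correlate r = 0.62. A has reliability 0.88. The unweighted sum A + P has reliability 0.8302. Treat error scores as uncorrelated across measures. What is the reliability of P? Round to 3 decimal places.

0.570

Var(A+P) = 2 + 2·0.62 = 3.240.
True-score variance = ρ_A + ρ_P + 2·0.62, so 0.8302 = (0.88 + ρ_P + 1.24) / 3.240.
ρ_P = 0.8302·3.240 − 0.88 − 1.24 = 0.570.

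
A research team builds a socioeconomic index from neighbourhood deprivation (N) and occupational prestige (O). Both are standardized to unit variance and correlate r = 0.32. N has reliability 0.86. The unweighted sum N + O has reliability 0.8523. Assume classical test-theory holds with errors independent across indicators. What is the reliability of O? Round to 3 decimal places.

0.750

Var(N+O) = 2 + 2·0.32 = 2.640.
True-score variance = ρ_N + ρ_O + 2·0.32, so 0.8523 = (0.86 + ρ_O + 0.64) / 2.640.
ρ_O = 0.8523·2.640 − 0.86 − 0.64 = 0.750.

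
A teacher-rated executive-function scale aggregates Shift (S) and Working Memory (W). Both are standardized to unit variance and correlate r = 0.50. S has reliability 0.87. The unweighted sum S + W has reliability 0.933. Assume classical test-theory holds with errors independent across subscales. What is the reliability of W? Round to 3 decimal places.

0.929

Var(S+W) = 2 + 2·0.50 = 3.000.
True-score variance = ρ_S + ρ_W + 2·0.50, so 0.933 = (0.87 + ρ_W + 1.00) / 3.000.
ρ_W = 0.933·3.000 − 0.87 − 1.00 = 0.929.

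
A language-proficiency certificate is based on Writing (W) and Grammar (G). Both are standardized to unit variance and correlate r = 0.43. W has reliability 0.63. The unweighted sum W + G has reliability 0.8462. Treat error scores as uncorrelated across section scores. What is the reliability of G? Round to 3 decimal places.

Var(W+G) = 2 + 2·0.43 = 2.860.
True-score variance = ρ_W + ρ_G + 2·0.43, so 0.8462 = (0.63 + ρ_G + 0.86) / 2.860.
ρ_G = 0.8462·2.860 − 0.63 − 0.86 = 0.930.

0.930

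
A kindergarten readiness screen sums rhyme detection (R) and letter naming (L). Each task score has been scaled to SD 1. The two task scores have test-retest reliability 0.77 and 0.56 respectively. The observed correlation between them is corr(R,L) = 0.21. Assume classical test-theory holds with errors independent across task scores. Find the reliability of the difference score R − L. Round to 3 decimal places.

0.576

Var(R−L) = 1 + 1 − 2·0.21 = 2 − 0.42 = 1.58.
Under uncorrelated errors the observed covariances equal the true-score covariances, so only the own-variance terms attenuate.
True-score variance = [0.77 + 0.56] − 0.42 = 1.33 − 0.42 = 0.91.
Reliability = 0.91 / 1.58 = 0.576.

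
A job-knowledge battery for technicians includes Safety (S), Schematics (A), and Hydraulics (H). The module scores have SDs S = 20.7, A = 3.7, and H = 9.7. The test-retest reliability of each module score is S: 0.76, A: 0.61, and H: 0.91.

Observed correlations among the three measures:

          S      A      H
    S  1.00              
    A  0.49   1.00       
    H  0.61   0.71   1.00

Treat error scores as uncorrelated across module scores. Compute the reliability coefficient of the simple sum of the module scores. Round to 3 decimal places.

Var(S+A+H) = 20.7² + 3.7² + 9.7² + 2·[20.7·3.7·0.49 + 20.7·9.7·0.61 + 3.7·9.7·0.71] = 536.27 + 370.986 = 907.256.
Because errors are independent across components, Cov(Tᵢ,Tⱼ) = Cov(Xᵢ,Xⱼ); the off-diagonal part of the true-score variance is the same as above.
True-score variance = [20.7²·0.76 + 3.7²·0.61 + 9.7²·0.91] + 370.986 = 419.625 + 370.986 = 790.611.
Reliability = 790.611 / 907.256 = 0.871.

0.871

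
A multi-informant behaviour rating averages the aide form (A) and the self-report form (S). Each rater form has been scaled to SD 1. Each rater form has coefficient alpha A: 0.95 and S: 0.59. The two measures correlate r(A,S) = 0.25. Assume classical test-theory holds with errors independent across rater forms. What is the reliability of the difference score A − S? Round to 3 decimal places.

0.693

Var(A−S) = 1 + 1 − 2·0.25 = 2 − 0.5 = 1.5.
With uncorrelated errors the cross-covariances are all true-score covariance, so they carry over unchanged; only the diagonal terms shrink to ρᵢσᵢ².
True-score variance = [0.95 + 0.59] − 0.5 = 1.54 − 0.5 = 1.04.
Reliability = 1.04 / 1.5 = 0.693.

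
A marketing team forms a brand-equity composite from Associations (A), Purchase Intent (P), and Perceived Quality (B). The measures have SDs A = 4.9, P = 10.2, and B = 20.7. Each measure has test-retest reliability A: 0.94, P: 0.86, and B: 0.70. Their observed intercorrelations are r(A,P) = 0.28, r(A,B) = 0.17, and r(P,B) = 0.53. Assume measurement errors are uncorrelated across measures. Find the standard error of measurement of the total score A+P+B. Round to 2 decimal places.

Var(total) = 556.54 + 286.283 = 842.823.
True-score variance = 411.987 + 286.283 = 698.27, so reliability = 0.8285.
Error variance = 842.823 − 698.27 = 144.553; SEM = √144.553 = 12.02.

12.02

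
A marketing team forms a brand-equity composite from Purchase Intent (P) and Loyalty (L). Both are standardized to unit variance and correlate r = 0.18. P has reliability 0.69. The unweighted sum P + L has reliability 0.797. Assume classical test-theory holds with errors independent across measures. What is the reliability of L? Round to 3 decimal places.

0.831

Var(P+L) = 2 + 2·0.18 = 2.360.
True-score variance = ρ_P + ρ_L + 2·0.18, so 0.797 = (0.69 + ρ_L + 0.36) / 2.360.
ρ_L = 0.797·2.360 − 0.69 − 0.36 = 0.831.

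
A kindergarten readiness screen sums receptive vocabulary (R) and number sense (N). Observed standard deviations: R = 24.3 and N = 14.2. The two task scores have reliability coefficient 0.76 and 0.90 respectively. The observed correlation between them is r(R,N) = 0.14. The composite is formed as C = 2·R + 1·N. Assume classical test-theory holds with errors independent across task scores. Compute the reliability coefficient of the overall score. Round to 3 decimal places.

Var(C) = 2²·24.3² + 14.2² + 2·[2·24.3·14.2·0.14] = 2563.6 + 193.234 = 2756.83.
With uncorrelated errors the cross-covariances are all true-score covariance, so they carry over unchanged; only the diagonal terms shrink to ρᵢσᵢ².
True-score variance = [2²·24.3²·0.76 + 14.2²·0.90] + 193.234 = 1976.57 + 193.234 = 2169.8.
Reliability = 2169.8 / 2756.83 = 0.787.

0.787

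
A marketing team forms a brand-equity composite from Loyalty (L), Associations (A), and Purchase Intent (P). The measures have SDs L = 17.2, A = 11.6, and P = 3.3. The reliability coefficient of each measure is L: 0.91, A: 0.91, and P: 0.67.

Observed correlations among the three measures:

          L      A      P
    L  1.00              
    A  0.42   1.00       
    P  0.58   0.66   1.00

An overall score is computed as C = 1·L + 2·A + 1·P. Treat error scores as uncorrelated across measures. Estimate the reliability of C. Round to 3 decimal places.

Var(C) = 17.2² + 2²·11.6² + 3.3² + 2·[2·17.2·11.6·0.42 + 17.2·3.3·0.58 + 2·11.6·3.3·0.66] = 844.97 + 502.094 = 1347.06.
With uncorrelated errors the cross-covariances are all true-score covariance, so they carry over unchanged; only the diagonal terms shrink to ρᵢσᵢ².
True-score variance = [17.2²·0.91 + 2²·11.6²·0.91 + 3.3²·0.67] + 502.094 = 766.309 + 502.094 = 1268.4.
Reliability = 1268.4 / 1347.06 = 0.942.

0.942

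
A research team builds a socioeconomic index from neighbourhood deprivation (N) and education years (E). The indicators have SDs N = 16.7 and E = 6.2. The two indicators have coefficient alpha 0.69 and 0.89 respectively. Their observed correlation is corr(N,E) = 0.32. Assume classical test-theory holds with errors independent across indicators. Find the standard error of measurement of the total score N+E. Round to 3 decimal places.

9.523

Var(total) = 317.33 + 66.2656 = 383.596.
True-score variance = 226.646 + 66.2656 = 292.911, so reliability = 0.7636.
Error variance = 383.596 − 292.911 = 90.6843; SEM = √90.6843 = 9.523.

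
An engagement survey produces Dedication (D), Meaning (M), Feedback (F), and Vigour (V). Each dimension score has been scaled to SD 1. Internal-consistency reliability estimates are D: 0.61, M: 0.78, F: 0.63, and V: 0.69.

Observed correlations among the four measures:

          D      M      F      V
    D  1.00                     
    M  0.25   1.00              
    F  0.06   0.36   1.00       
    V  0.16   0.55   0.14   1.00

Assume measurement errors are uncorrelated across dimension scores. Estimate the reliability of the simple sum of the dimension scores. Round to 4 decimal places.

0.8168

Var(D+M+F+V) = 4 + 2·[0.25 + 0.06 + 0.16 + 0.36 + 0.55 + 0.14] = 4 + 3.04 = 7.04.
Because errors are independent across components, Cov(Tᵢ,Tⱼ) = Cov(Xᵢ,Xⱼ); the off-diagonal part of the true-score variance is the same as above.
True-score variance = [0.61 + 0.78 + 0.63 + 0.69] + 3.04 = 2.71 + 3.04 = 5.75.
Reliability = 5.75 / 7.04 = 0.8168.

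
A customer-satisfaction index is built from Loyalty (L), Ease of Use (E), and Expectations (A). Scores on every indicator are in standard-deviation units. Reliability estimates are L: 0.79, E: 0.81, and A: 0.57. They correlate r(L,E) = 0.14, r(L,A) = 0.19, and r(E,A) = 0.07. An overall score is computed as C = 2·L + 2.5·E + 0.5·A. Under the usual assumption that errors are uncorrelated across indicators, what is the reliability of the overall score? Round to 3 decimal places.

0.829

Var(C) = 2² + 2.5² + 0.5² + 2·[5·0.14 + 0.19 + 1.25·0.07] = 10.5 + 1.955 = 12.455.
Under uncorrelated errors the observed covariances equal the true-score covariances, so only the own-variance terms attenuate.
True-score variance = [2²·0.79 + 2.5²·0.81 + 0.5²·0.57] + 1.955 = 8.365 + 1.955 = 10.32.
Reliability = 10.32 / 12.455 = 0.829.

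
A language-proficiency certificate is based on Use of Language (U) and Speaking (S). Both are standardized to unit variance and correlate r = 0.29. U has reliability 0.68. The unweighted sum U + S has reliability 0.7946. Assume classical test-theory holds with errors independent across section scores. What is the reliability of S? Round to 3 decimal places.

Var(U+S) = 2 + 2·0.29 = 2.580.
True-score variance = ρ_U + ρ_S + 2·0.29, so 0.7946 = (0.68 + ρ_S + 0.58) / 2.580.
ρ_S = 0.7946·2.580 − 0.68 − 0.58 = 0.790.

0.790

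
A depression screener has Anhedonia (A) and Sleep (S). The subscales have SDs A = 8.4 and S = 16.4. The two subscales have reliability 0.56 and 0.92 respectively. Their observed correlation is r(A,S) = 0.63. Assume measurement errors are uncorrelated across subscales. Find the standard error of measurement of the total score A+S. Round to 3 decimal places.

Var(total) = 339.52 + 173.578 = 513.098.
True-score variance = 286.957 + 173.578 = 460.534, so reliability = 0.8976.
Error variance = 513.098 − 460.534 = 52.5632; SEM = √52.5632 = 7.250.

7.250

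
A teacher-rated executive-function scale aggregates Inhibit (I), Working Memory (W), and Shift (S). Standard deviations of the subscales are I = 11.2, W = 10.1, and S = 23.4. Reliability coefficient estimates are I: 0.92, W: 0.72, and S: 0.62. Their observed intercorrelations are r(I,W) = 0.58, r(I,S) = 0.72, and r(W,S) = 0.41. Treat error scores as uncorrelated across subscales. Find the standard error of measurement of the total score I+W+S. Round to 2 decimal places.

Var(total) = 775.01 + 702.413 = 1477.42.
True-score variance = 528.339 + 702.413 = 1230.75, so reliability = 0.8330.
Error variance = 1477.42 − 1230.75 = 246.671; SEM = √246.671 = 15.71.

15.71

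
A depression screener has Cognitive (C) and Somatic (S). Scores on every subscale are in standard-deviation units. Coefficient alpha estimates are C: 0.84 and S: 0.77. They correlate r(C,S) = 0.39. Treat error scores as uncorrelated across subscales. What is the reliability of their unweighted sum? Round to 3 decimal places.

Var(C+S) = 2 + 2·[0.39] = 2 + 0.78 = 2.78.
Under uncorrelated errors the observed covariances equal the true-score covariances, so only the own-variance terms attenuate.
True-score variance = [0.84 + 0.77] + 0.78 = 1.61 + 0.78 = 2.39.
Reliability = 2.39 / 2.78 = 0.860.

0.860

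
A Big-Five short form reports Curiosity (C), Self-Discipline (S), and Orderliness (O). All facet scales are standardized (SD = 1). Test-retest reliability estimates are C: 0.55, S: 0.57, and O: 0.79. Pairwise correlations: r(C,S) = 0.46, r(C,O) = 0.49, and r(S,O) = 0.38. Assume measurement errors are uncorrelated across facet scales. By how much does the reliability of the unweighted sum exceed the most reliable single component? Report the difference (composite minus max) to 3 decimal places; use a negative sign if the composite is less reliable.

0.017

Var(sum) = 3 + 2.66 = 5.66; true-score variance = 1.91 + 2.66 = 4.57; composite reliability = 0.8074.
Max component reliability = 0.7900.
Difference = 0.8074 − 0.7900 = 0.017.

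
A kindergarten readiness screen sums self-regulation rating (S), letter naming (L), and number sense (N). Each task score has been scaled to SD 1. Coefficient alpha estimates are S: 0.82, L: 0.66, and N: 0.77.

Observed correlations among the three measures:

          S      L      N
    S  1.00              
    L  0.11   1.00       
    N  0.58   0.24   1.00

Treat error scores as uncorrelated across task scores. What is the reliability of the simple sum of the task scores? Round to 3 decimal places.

0.846

Var(S+L+N) = 3 + 2·[0.11 + 0.58 + 0.24] = 3 + 1.86 = 4.86.
Under uncorrelated errors the observed covariances equal the true-score covariances, so only the own-variance terms attenuate.
True-score variance = [0.82 + 0.66 + 0.77] + 1.86 = 2.25 + 1.86 = 4.11.
Reliability = 4.11 / 4.86 = 0.846.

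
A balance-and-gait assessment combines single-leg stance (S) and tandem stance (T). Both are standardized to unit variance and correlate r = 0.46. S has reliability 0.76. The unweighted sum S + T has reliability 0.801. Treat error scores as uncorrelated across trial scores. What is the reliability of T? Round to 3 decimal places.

Var(S+T) = 2 + 2·0.46 = 2.920.
True-score variance = ρ_S + ρ_T + 2·0.46, so 0.801 = (0.76 + ρ_T + 0.92) / 2.920.
ρ_T = 0.801·2.920 − 0.76 − 0.92 = 0.659.

0.659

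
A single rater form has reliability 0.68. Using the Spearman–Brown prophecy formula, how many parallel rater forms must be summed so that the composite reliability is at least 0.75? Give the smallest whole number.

2

k ≥ ρ*(1−ρ₁)/(ρ₁(1−ρ*)) = 0.75·0.32 / (0.68·0.25) = 1.412.
Smallest integer k = 2.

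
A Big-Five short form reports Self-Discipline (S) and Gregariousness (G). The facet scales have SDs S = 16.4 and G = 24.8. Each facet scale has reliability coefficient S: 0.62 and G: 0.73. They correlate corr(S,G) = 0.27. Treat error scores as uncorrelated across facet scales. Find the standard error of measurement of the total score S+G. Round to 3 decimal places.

16.379

Var(total) = 884 + 219.629 = 1103.63.
True-score variance = 615.734 + 219.629 = 835.363, so reliability = 0.7569.
Error variance = 1103.63 − 835.363 = 268.266; SEM = √268.266 = 16.379.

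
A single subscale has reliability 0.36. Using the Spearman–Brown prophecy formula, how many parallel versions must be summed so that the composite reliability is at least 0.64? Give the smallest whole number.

4

k ≥ ρ*(1−ρ₁)/(ρ₁(1−ρ*)) = 0.64·0.64 / (0.36·0.36) = 3.160.
Smallest integer k = 4.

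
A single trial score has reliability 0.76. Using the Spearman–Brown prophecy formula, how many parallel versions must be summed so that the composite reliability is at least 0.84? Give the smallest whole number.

k ≥ ρ*(1−ρ₁)/(ρ₁(1−ρ*)) = 0.84·0.24 / (0.76·0.16) = 1.658.
Smallest integer k = 2.

2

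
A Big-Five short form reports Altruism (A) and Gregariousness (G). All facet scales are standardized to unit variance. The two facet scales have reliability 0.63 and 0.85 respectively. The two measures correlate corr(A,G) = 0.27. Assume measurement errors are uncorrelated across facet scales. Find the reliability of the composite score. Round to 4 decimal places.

Var(A+G) = 2 + 2·[0.27] = 2 + 0.54 = 2.54.
With uncorrelated errors the cross-covariances are all true-score covariance, so they carry over unchanged; only the diagonal terms shrink to ρᵢσᵢ².
True-score variance = [0.63 + 0.85] + 0.54 = 1.48 + 0.54 = 2.02.
Reliability = 2.02 / 2.54 = 0.7953.

0.7953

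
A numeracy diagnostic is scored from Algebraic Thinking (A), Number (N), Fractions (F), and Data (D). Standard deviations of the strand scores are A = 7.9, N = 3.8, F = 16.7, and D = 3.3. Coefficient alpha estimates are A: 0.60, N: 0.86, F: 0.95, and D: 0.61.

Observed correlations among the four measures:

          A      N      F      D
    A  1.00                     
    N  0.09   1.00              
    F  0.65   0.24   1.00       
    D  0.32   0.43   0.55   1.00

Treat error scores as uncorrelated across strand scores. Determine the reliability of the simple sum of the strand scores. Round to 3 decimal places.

Var(A+N+F+D) = 7.9² + 3.8² + 16.7² + 3.3² + 2·[7.9·3.8·0.09 + 7.9·16.7·0.65 + 7.9·3.3·0.32 + 3.8·16.7·0.24 + 3.8·3.3·0.43 + 16.7·3.3·0.55] = 366.63 + 295.464 = 662.094.
Because errors are independent across components, Cov(Tᵢ,Tⱼ) = Cov(Xᵢ,Xⱼ); the off-diagonal part of the true-score variance is the same as above.
True-score variance = [7.9²·0.60 + 3.8²·0.86 + 16.7²·0.95 + 3.3²·0.61] + 295.464 = 321.453 + 295.464 = 616.916.
Reliability = 616.916 / 662.094 = 0.932.

0.932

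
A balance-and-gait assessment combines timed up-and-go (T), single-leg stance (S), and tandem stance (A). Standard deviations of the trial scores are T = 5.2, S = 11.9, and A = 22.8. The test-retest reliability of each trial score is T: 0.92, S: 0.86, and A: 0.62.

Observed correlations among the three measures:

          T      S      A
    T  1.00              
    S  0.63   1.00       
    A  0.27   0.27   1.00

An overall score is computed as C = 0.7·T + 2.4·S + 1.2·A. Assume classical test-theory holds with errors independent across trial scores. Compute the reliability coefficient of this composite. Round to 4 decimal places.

Var(C) = 0.7²·5.2² + 2.4²·11.9² + 1.2²·22.8² + 2·[1.68·5.2·11.9·0.63 + 0.84·5.2·22.8·0.27 + 2.88·11.9·22.8·0.27] = 1577.49 + 606.723 = 2184.22.
Under uncorrelated errors the observed covariances equal the true-score covariances, so only the own-variance terms attenuate.
True-score variance = [0.7²·5.2²·0.92 + 2.4²·11.9²·0.86 + 1.2²·22.8²·0.62] + 606.723 = 1177.78 + 606.723 = 1784.51.
Reliability = 1784.51 / 2184.22 = 0.8170.

0.8170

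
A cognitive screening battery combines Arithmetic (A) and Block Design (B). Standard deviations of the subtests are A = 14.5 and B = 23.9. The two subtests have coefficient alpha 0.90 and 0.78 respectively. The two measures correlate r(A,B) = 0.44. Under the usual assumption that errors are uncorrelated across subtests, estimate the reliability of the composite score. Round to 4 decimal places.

0.8650

Var(A+B) = 14.5² + 23.9² + 2·[14.5·23.9·0.44] = 781.46 + 304.964 = 1086.42.
Under uncorrelated errors the observed covariances equal the true-score covariances, so only the own-variance terms attenuate.
True-score variance = [14.5²·0.90 + 23.9²·0.78] + 304.964 = 634.769 + 304.964 = 939.733.
Reliability = 939.733 / 1086.42 = 0.8650.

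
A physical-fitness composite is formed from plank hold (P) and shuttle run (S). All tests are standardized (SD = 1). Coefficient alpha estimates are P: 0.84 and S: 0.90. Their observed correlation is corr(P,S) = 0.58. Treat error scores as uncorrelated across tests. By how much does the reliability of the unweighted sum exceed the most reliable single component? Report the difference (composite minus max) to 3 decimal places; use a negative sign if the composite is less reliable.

Var(sum) = 2 + 1.16 = 3.16; true-score variance = 1.74 + 1.16 = 2.9; composite reliability = 0.9177.
Max component reliability = 0.9000.
Difference = 0.9177 − 0.9000 = 0.018.

0.018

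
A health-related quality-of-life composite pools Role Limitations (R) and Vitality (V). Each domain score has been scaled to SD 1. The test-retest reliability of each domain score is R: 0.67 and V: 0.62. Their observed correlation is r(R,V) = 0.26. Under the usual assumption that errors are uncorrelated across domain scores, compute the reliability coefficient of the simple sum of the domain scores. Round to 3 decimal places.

0.718

Var(R+V) = 2 + 2·[0.26] = 2 + 0.52 = 2.52.
With uncorrelated errors the cross-covariances are all true-score covariance, so they carry over unchanged; only the diagonal terms shrink to ρᵢσᵢ².
True-score variance = [0.67 + 0.62] + 0.52 = 1.29 + 0.52 = 1.81.
Reliability = 1.81 / 2.52 = 0.718.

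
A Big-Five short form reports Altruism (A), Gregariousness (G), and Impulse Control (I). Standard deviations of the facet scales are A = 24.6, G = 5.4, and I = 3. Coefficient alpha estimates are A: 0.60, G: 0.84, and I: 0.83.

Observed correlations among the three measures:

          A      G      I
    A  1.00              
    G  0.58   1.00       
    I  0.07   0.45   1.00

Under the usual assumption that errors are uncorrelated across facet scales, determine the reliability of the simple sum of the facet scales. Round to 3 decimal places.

0.698

Var(A+G+I) = 24.6² + 5.4² + 3² + 2·[24.6·5.4·0.58 + 24.6·3·0.07 + 5.4·3·0.45] = 643.32 + 179.006 = 822.326.
Because errors are independent across components, Cov(Tᵢ,Tⱼ) = Cov(Xᵢ,Xⱼ); the off-diagonal part of the true-score variance is the same as above.
True-score variance = [24.6²·0.60 + 5.4²·0.84 + 3²·0.83] + 179.006 = 395.06 + 179.006 = 574.067.
Reliability = 574.067 / 822.326 = 0.698.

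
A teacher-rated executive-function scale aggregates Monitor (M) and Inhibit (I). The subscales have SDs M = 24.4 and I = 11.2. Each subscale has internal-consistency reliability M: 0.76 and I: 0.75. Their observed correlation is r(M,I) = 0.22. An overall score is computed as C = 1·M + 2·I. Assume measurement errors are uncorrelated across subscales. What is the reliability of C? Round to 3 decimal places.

Var(C) = 24.4² + 2²·11.2² + 2·[2·24.4·11.2·0.22] = 1097.12 + 240.486 = 1337.61.
Because errors are independent across components, Cov(Tᵢ,Tⱼ) = Cov(Xᵢ,Xⱼ); the off-diagonal part of the true-score variance is the same as above.
True-score variance = [24.4²·0.76 + 2²·11.2²·0.75] + 240.486 = 828.794 + 240.486 = 1069.28.
Reliability = 1069.28 / 1337.61 = 0.799.

0.799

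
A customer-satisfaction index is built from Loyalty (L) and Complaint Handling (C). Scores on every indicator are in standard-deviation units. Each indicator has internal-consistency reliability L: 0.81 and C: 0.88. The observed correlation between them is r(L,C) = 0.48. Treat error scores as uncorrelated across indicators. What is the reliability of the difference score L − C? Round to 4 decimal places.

Var(L−C) = 1 + 1 − 2·0.48 = 2 − 0.96 = 1.04.
Under uncorrelated errors the observed covariances equal the true-score covariances, so only the own-variance terms attenuate.
True-score variance = [0.81 + 0.88] − 0.96 = 1.69 − 0.96 = 0.73.
Reliability = 0.73 / 1.04 = 0.7019.

0.7019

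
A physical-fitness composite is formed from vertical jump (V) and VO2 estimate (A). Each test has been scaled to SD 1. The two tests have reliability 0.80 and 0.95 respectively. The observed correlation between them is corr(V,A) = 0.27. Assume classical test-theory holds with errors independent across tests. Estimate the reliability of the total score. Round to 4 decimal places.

Var(V+A) = 2 + 2·[0.27] = 2 + 0.54 = 2.54.
With uncorrelated errors the cross-covariances are all true-score covariance, so they carry over unchanged; only the diagonal terms shrink to ρᵢσᵢ².
True-score variance = [0.80 + 0.95] + 0.54 = 1.75 + 0.54 = 2.29.
Reliability = 2.29 / 2.54 = 0.9016.

0.9016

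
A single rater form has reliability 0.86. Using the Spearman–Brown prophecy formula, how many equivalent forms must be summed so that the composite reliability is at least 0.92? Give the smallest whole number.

k ≥ ρ*(1−ρ₁)/(ρ₁(1−ρ*)) = 0.92·0.14 / (0.86·0.08) = 1.872.
Smallest integer k = 2.

2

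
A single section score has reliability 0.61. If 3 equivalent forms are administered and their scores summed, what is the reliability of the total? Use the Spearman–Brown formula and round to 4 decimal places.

0.8243

ρ_k = kρ / (1 + (k−1)ρ) = 3·0.61 / (1 + 2·0.61) = 1.830 / 2.220 = 0.8243.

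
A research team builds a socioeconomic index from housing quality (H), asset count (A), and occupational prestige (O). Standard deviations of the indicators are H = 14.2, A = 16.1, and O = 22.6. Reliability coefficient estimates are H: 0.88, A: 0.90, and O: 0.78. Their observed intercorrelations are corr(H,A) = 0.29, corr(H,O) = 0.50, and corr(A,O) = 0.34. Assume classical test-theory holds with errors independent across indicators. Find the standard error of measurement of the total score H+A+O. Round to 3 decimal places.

12.747

Var(total) = 971.61 + 700.944 = 1672.55.
True-score variance = 809.125 + 700.944 = 1510.07, so reliability = 0.9029.
Error variance = 1672.55 − 1510.07 = 162.485; SEM = √162.485 = 12.747.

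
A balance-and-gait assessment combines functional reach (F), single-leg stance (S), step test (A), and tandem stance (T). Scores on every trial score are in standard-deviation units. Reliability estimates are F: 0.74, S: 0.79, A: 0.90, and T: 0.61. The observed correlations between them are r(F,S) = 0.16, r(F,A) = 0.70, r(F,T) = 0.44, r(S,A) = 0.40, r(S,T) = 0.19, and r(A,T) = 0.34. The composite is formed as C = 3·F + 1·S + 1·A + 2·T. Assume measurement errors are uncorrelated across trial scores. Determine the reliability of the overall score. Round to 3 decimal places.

0.852

Var(C) = 3² + 1 + 1 + 2² + 2·[3·0.16 + 3·0.70 + 6·0.44 + 0.40 + 2·0.19 + 2·0.34] = 15 + 13.36 = 28.36.
Because errors are independent across components, Cov(Tᵢ,Tⱼ) = Cov(Xᵢ,Xⱼ); the off-diagonal part of the true-score variance is the same as above.
True-score variance = [3²·0.74 + 0.79 + 0.90 + 2²·0.61] + 13.36 = 10.79 + 13.36 = 24.15.
Reliability = 24.15 / 28.36 = 0.852.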